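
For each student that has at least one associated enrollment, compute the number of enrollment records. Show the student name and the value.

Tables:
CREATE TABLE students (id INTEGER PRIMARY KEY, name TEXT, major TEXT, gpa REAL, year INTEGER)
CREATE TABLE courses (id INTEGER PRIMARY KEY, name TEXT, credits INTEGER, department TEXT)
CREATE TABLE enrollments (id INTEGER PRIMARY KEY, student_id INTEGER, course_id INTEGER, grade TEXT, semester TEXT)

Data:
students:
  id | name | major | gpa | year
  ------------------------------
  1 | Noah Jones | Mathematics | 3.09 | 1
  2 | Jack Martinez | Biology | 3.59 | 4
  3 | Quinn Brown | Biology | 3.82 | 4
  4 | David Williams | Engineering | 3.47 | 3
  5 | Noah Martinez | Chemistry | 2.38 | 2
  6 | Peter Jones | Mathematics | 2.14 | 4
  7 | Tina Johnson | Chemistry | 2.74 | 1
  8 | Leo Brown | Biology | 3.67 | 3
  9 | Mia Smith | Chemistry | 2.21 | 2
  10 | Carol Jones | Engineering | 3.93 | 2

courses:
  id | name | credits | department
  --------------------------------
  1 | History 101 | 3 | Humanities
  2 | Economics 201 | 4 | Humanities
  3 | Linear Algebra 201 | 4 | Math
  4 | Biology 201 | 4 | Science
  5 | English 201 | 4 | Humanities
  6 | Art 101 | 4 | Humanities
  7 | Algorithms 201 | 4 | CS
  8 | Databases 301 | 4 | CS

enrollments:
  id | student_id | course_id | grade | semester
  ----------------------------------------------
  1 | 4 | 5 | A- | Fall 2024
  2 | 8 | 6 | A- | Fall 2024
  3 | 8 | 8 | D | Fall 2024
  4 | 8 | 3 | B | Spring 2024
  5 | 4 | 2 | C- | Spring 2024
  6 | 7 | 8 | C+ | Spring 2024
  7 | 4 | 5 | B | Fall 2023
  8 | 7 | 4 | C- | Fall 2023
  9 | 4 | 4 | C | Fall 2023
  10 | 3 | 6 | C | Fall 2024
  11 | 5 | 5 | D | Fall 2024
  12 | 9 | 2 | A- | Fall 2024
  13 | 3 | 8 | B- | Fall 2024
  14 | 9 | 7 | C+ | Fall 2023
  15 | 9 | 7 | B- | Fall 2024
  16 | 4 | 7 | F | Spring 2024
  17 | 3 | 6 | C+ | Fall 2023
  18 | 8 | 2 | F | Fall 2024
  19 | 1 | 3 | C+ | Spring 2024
SELECT p.name, COUNT(*) AS n FROM enrollments c JOIN students p ON c.student_id = p.id GROUP BY p.id, p.name

Execution result:
name | n
Noah Jones | 1
Quinn Brown | 3
David Williams | 5
Noah Martinez | 1
Tina Johnson | 2
Leo Brown | 4
Mia Smith | 3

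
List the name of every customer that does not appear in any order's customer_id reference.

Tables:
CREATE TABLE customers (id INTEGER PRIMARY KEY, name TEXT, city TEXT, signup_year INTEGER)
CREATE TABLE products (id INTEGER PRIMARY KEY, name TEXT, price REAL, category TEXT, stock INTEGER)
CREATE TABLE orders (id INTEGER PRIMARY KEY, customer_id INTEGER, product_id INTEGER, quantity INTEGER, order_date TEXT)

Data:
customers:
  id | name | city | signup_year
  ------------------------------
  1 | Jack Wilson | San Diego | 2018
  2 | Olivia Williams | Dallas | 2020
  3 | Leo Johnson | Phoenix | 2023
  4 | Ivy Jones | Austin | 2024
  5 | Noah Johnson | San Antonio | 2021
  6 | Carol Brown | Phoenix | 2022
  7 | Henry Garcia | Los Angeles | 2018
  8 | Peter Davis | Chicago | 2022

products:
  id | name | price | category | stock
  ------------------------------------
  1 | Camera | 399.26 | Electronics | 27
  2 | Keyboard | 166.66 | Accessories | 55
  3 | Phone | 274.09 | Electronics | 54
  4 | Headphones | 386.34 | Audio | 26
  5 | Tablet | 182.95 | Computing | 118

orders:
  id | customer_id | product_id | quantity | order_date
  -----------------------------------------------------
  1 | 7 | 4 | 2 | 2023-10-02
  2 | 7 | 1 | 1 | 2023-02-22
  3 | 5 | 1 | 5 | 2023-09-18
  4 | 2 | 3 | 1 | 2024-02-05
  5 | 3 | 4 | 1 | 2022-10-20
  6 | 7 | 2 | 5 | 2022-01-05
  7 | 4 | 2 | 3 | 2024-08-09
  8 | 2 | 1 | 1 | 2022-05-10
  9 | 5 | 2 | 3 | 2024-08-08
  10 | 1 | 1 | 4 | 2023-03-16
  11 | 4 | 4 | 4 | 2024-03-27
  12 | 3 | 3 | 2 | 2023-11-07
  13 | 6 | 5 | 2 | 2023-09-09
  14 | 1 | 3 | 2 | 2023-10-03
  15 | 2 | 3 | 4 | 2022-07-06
SELECT p.name FROM customers p LEFT JOIN orders c ON c.customer_id = p.id WHERE c.id IS NULL

Execution result:
Peter Davis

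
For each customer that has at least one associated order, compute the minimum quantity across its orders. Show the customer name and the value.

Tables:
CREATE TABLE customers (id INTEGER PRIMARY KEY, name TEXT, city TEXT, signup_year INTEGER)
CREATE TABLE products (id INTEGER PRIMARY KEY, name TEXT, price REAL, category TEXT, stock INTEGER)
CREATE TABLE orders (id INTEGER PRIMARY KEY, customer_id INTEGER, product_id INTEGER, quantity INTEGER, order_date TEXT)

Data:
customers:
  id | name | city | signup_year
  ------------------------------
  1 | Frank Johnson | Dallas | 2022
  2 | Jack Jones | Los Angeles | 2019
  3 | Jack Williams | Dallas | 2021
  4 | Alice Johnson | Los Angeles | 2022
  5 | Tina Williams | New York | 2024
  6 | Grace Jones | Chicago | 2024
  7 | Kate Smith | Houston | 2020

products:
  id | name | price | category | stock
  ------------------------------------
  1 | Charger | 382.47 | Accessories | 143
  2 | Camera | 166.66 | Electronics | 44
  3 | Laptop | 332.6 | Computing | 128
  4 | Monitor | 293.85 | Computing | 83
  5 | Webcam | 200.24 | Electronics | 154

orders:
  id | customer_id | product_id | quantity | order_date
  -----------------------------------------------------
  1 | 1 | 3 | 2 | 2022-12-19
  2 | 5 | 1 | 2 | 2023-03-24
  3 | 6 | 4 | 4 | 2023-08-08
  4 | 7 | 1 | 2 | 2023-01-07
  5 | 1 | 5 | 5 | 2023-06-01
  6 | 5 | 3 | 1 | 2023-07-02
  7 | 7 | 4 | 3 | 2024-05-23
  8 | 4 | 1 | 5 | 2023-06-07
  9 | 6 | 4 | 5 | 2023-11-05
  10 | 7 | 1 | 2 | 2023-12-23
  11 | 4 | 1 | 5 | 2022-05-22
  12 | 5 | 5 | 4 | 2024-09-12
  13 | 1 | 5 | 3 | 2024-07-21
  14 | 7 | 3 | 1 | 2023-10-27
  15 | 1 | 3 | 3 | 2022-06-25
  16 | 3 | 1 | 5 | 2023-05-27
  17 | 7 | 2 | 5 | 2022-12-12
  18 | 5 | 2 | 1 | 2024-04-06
SELECT p.name, MIN(c.quantity) AS min_quantity FROM orders c JOIN customers p ON c.customer_id = p.id GROUP BY p.id, p.name

Execution result:
name | min_quantity
Frank Johnson | 2
Jack Williams | 5
Alice Johnson | 5
Tina Williams | 1
Grace Jones | 4
Kate Smith | 1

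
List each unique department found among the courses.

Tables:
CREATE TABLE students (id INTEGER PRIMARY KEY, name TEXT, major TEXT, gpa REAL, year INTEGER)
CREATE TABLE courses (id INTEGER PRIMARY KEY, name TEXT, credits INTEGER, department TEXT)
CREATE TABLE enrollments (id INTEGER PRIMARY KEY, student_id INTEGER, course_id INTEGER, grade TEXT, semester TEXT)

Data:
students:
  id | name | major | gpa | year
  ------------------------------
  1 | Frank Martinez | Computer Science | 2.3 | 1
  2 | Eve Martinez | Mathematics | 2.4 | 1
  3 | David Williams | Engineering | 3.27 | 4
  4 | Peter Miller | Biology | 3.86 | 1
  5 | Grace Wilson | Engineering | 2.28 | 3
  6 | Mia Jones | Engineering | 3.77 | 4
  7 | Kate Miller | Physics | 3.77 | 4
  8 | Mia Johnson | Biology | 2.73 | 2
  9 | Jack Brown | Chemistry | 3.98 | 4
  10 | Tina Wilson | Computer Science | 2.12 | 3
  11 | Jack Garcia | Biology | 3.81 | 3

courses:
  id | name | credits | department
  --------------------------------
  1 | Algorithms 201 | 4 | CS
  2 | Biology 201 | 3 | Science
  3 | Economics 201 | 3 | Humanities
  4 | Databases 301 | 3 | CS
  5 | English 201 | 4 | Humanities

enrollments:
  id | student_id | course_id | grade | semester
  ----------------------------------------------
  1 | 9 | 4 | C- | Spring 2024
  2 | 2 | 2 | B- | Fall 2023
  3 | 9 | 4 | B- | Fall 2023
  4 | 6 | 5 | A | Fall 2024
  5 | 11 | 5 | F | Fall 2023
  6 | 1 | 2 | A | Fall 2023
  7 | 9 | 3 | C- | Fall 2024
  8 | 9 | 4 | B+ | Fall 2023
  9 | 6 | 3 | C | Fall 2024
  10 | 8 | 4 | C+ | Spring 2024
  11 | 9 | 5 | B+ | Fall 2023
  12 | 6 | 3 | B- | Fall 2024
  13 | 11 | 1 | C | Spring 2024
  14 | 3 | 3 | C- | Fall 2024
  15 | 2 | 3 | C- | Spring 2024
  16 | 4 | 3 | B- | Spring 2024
SELECT DISTINCT department FROM courses

Execution result:
department
CS
Science
Humanities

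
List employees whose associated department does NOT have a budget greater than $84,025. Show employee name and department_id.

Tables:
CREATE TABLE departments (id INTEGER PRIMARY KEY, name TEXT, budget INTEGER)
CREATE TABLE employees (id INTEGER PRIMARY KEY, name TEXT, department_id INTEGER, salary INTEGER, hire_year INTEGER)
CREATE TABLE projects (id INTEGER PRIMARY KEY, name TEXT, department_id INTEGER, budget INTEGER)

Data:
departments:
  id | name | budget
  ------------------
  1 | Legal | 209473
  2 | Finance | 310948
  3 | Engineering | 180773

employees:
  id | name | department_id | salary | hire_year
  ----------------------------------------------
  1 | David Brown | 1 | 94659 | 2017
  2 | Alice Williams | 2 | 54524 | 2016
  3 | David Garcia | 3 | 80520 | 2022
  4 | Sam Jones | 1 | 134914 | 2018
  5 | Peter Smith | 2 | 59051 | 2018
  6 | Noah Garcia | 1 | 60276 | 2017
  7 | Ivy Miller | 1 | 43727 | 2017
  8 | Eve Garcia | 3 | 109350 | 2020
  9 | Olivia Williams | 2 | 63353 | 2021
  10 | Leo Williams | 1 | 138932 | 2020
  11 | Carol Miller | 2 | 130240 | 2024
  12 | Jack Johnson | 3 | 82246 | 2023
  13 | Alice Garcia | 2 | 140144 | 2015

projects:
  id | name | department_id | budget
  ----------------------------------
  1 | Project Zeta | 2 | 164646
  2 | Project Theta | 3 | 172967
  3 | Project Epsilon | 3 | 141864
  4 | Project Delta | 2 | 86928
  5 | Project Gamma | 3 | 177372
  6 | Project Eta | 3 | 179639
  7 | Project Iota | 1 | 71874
SELECT name, department_id FROM employees WHERE department_id NOT IN (SELECT id FROM departments WHERE budget > 84025)

Execution result:
(no rows)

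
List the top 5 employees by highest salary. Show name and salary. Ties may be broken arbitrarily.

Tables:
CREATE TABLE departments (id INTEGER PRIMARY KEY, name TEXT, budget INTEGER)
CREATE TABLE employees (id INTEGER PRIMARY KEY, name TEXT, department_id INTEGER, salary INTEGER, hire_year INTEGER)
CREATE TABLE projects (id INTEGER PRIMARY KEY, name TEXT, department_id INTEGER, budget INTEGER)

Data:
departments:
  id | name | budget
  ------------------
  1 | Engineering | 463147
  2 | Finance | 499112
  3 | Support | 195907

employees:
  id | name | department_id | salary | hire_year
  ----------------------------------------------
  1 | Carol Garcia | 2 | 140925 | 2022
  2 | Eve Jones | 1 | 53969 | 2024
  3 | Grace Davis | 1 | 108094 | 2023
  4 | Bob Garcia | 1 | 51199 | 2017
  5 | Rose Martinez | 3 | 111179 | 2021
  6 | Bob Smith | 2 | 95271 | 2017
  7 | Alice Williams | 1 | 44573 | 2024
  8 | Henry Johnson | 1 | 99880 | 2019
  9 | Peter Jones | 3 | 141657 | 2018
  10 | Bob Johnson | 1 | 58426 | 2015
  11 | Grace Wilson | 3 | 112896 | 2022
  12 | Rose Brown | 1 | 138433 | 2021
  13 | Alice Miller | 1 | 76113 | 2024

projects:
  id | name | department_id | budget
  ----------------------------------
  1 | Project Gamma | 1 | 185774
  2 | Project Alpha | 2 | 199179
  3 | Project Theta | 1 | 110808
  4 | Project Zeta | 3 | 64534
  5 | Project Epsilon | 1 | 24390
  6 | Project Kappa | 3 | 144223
SELECT name, salary FROM employees ORDER BY salary DESC LIMIT 5

Execution result:
name | salary
Peter Jones | 141657
Carol Garcia | 140925
Rose Brown | 138433
Grace Wilson | 112896
Rose Martinez | 111179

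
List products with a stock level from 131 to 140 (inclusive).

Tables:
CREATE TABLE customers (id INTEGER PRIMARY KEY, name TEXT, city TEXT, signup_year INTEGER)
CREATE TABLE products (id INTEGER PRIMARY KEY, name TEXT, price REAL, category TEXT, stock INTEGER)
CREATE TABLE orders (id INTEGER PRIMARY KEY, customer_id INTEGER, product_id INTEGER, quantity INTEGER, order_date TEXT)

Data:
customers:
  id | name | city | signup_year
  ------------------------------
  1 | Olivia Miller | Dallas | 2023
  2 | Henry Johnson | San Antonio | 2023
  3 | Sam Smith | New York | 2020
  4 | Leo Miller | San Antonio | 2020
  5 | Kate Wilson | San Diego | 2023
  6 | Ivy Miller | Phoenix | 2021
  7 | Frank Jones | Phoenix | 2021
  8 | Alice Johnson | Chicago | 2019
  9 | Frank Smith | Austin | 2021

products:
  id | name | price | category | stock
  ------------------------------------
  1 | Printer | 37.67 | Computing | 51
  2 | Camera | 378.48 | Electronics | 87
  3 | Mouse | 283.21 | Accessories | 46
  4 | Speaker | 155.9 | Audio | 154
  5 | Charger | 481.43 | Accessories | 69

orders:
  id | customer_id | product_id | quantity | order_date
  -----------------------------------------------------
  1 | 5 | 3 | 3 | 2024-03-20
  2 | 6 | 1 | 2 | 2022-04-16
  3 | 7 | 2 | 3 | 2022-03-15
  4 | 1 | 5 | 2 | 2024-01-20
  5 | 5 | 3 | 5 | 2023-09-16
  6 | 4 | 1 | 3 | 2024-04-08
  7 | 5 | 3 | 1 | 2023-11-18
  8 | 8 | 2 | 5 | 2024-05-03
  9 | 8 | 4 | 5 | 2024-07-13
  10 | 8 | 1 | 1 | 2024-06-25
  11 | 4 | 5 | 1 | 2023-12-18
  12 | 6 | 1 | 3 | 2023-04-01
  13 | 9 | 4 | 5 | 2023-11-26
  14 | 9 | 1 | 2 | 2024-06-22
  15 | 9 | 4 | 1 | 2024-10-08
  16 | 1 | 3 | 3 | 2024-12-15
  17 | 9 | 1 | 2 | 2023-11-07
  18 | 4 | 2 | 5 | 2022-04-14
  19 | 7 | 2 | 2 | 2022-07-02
SELECT name, stock FROM products WHERE stock BETWEEN 131 AND 140

Execution result:
(no rows)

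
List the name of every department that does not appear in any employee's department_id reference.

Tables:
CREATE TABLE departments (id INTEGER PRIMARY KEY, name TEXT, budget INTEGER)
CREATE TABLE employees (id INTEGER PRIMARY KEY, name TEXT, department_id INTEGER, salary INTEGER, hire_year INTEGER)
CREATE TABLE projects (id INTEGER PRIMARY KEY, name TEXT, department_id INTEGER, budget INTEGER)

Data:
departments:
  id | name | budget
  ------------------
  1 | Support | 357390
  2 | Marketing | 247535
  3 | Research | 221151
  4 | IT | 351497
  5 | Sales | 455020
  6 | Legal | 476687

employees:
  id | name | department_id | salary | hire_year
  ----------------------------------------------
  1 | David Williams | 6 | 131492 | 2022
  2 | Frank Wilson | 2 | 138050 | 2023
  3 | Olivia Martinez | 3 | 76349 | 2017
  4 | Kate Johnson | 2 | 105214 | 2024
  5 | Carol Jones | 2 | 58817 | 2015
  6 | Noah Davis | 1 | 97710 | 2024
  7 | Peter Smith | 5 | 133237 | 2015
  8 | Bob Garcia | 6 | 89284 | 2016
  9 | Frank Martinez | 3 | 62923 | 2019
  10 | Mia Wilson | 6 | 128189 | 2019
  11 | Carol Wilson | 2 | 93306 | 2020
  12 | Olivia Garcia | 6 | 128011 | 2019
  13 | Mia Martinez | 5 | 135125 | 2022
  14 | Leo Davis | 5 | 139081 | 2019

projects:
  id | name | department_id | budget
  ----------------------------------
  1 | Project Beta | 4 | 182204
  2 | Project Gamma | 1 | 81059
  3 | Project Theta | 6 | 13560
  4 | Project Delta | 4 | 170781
SELECT p.name FROM departments p LEFT JOIN employees c ON c.department_id = p.id WHERE c.id IS NULL

Execution result:
IT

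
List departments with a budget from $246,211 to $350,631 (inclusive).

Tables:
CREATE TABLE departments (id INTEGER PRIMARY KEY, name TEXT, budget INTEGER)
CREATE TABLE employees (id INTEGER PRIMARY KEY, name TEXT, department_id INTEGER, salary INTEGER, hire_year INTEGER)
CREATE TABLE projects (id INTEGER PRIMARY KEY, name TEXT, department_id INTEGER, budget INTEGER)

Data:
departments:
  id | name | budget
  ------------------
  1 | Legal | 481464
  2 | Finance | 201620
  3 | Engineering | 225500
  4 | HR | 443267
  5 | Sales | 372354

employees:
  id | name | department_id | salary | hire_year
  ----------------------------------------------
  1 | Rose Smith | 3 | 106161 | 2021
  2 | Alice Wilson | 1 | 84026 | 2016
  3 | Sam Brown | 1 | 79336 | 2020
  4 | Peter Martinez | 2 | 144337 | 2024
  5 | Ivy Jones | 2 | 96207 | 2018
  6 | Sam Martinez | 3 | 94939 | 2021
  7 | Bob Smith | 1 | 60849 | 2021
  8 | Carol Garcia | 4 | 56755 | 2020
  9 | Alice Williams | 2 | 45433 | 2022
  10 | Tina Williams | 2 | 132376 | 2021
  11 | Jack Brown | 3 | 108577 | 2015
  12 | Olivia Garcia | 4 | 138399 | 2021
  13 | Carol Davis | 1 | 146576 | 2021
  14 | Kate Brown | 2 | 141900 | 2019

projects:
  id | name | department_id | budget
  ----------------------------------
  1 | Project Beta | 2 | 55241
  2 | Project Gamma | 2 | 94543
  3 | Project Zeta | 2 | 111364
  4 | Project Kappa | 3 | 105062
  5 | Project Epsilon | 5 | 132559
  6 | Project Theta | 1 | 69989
SELECT name, budget FROM departments WHERE budget BETWEEN 246211 AND 350631

Execution result:
(no rows)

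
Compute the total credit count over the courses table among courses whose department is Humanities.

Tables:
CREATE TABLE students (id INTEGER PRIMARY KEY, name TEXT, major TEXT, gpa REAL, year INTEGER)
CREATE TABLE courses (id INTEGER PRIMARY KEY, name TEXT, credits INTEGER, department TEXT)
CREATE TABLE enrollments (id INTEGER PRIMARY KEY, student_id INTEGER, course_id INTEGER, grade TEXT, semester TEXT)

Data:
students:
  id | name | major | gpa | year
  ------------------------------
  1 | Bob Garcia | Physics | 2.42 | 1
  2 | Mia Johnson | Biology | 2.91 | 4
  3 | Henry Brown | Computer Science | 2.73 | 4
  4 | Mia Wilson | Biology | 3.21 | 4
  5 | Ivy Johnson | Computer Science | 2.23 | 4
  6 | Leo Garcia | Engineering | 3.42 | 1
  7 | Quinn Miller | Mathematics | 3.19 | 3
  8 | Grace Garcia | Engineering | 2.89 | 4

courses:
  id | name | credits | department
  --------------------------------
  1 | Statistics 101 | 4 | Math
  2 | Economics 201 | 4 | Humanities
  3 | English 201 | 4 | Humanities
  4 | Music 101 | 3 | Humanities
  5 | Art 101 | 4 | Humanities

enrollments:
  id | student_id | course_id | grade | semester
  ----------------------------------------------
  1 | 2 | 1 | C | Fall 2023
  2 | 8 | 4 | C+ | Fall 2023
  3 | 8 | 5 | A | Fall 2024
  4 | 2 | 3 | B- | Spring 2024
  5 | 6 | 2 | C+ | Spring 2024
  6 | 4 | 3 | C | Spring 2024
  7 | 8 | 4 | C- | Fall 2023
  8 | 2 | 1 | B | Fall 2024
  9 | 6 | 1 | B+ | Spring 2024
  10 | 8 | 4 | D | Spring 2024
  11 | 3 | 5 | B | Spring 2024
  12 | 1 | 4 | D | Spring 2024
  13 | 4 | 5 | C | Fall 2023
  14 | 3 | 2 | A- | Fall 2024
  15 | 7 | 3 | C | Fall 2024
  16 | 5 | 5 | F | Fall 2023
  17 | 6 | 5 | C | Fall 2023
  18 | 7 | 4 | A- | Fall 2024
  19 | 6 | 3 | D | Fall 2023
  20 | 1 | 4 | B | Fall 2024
SELECT SUM(credits) FROM courses WHERE department = 'Humanities'

Execution result:
15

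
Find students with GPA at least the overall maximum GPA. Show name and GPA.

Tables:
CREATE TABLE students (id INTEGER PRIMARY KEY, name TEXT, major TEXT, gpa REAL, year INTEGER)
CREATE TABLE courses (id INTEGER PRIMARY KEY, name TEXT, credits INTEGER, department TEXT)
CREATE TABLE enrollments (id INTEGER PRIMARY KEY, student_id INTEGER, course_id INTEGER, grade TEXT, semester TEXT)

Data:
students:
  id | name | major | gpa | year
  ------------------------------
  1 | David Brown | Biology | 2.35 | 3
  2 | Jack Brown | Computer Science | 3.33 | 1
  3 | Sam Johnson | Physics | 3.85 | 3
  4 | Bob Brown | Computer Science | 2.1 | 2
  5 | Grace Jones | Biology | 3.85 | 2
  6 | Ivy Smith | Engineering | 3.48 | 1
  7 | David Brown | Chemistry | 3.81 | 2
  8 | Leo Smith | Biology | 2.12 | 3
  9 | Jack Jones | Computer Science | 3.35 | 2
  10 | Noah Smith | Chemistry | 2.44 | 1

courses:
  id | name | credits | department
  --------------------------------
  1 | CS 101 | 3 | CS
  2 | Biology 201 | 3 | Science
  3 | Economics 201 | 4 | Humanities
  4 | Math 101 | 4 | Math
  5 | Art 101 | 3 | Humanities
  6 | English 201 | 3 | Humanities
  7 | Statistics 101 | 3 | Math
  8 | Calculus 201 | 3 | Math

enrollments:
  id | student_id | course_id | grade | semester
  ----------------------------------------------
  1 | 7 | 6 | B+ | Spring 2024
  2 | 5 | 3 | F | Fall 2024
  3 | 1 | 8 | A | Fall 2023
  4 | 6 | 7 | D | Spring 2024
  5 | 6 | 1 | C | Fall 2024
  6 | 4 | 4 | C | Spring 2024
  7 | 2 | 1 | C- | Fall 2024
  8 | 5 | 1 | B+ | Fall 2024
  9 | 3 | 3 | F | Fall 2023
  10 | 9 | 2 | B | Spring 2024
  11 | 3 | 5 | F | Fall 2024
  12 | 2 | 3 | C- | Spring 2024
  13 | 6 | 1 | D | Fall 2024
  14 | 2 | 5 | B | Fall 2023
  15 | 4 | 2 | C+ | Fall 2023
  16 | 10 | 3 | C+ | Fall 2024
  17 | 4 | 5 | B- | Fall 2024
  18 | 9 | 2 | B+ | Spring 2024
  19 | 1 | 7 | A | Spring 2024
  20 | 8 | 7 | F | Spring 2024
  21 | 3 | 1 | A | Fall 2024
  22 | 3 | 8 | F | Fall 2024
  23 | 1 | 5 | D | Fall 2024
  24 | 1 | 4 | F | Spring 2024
SELECT name, gpa FROM students WHERE gpa >= (SELECT MAX(gpa) FROM students)

Execution result:
name | gpa
Sam Johnson | 3.85
Grace Jones | 3.85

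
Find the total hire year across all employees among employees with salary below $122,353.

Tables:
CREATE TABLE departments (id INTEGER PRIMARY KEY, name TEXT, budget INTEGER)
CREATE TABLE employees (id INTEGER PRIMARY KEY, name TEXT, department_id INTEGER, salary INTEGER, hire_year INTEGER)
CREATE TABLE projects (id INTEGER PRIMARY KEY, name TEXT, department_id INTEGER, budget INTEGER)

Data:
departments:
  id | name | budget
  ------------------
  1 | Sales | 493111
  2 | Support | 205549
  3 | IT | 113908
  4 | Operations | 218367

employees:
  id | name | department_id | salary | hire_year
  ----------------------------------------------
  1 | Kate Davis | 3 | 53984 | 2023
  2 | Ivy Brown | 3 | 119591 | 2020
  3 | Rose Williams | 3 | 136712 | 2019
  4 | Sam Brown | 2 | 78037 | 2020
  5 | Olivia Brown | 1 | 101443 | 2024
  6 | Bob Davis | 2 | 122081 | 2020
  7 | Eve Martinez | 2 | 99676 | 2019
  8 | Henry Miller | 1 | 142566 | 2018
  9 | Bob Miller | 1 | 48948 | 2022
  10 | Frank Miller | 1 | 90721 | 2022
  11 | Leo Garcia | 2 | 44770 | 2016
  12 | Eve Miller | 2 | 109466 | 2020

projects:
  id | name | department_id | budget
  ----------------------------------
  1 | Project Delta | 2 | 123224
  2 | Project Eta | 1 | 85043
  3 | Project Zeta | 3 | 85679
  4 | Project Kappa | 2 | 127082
SELECT SUM(hire_year) FROM employees WHERE salary < 122353

Execution result:
20206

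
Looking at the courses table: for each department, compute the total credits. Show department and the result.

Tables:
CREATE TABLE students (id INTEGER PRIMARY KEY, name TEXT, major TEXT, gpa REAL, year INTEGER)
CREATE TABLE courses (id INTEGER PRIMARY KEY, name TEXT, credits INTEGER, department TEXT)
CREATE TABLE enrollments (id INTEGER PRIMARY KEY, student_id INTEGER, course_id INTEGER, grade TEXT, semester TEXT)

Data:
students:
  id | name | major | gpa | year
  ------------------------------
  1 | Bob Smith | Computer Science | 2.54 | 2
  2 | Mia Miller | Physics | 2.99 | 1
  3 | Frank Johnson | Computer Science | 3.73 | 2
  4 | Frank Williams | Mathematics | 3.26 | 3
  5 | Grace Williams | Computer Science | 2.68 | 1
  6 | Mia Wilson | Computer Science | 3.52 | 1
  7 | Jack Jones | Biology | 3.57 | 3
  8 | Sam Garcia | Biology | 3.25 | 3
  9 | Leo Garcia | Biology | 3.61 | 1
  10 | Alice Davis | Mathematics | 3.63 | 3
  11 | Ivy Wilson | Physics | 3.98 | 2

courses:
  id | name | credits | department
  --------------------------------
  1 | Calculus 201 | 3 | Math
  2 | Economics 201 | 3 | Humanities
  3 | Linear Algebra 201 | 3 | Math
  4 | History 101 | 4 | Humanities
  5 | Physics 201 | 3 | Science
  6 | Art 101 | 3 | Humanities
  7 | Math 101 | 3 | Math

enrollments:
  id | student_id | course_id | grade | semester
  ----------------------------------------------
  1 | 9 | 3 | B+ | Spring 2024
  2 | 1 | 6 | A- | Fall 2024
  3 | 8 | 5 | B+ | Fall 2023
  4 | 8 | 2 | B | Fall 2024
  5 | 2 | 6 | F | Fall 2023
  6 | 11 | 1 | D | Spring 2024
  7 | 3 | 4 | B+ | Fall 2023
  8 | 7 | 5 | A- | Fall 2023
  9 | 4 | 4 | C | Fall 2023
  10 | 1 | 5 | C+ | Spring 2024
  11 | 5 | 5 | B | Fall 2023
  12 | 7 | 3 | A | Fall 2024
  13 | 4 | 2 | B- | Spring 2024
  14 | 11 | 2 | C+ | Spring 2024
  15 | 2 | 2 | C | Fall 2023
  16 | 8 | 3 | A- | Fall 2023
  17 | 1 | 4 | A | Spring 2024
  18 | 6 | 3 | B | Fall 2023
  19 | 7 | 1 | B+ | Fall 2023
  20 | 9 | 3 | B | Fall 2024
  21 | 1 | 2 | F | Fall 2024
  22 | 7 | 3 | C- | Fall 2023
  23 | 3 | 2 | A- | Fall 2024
SELECT department, SUM(credits) AS sum_credits FROM courses GROUP BY department

Execution result:
department | sum_credits
Humanities | 10
Math | 9
Science | 3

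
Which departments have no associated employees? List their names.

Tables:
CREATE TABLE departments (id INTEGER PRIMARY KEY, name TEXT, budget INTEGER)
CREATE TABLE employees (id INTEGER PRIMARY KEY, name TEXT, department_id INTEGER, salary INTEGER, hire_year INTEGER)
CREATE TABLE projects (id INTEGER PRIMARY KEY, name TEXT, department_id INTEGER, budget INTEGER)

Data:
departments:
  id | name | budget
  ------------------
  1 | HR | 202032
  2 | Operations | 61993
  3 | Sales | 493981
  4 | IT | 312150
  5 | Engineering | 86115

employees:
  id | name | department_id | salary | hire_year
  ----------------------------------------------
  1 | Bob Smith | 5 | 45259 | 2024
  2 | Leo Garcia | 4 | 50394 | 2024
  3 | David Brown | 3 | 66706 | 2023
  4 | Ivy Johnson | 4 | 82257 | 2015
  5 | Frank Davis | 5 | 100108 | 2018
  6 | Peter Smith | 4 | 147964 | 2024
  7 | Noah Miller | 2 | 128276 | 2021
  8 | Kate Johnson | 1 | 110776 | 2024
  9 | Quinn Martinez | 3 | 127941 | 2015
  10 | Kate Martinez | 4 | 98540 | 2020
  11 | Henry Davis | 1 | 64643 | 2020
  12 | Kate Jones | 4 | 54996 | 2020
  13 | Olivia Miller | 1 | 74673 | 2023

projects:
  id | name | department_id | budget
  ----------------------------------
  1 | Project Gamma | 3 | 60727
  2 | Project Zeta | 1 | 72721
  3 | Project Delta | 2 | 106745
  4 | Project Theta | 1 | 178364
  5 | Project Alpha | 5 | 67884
SELECT p.name FROM departments p LEFT JOIN employees c ON c.department_id = p.id WHERE c.id IS NULL

Execution result:
(no rows)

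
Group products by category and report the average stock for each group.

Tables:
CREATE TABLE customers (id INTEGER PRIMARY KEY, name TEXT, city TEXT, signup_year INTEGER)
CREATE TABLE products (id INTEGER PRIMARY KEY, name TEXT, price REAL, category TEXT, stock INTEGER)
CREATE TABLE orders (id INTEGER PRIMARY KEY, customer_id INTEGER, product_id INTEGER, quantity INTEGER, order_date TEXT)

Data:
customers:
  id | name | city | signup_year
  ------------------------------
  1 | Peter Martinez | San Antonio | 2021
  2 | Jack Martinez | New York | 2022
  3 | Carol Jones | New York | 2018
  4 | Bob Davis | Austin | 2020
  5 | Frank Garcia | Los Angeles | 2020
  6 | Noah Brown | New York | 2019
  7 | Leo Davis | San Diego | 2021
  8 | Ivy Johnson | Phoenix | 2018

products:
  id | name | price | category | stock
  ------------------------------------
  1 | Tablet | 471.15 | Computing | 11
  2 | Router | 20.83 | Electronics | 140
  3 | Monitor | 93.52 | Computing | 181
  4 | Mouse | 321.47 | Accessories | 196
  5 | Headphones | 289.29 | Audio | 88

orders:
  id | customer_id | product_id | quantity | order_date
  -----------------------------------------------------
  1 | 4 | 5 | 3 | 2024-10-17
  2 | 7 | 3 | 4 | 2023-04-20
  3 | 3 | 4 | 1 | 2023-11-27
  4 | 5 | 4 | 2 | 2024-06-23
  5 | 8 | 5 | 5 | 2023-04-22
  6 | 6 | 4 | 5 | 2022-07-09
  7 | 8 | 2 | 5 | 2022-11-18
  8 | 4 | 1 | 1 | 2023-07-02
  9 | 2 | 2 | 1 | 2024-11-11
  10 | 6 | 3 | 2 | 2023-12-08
SELECT category, AVG(stock) AS avg_stock FROM products GROUP BY category

Execution result:
category | avg_stock
Accessories | 196.00
Audio | 88.00
Computing | 96.00
Electronics | 140.00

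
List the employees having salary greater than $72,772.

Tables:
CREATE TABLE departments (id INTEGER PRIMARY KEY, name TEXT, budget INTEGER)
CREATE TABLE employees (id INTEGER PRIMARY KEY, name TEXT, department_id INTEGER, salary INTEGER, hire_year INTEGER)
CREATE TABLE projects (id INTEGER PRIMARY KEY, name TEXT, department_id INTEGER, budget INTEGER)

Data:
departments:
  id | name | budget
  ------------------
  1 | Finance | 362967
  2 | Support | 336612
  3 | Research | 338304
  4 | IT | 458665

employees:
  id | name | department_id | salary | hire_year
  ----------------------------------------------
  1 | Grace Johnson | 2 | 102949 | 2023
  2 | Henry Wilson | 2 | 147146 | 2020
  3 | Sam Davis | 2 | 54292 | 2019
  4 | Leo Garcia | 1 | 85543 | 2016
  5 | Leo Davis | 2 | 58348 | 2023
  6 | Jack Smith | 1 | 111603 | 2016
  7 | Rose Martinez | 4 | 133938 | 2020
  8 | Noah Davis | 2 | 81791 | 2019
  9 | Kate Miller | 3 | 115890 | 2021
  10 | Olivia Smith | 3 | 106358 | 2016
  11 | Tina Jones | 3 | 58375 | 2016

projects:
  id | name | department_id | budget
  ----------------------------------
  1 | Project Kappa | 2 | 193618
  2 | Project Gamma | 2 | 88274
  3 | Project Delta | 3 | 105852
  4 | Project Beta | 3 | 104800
SELECT name, salary FROM employees WHERE salary > 72772

Execution result:
name | salary
Grace Johnson | 102949
Henry Wilson | 147146
Leo Garcia | 85543
Jack Smith | 111603
Rose Martinez | 133938
Noah Davis | 81791
Kate Miller | 115890
Olivia Smith | 106358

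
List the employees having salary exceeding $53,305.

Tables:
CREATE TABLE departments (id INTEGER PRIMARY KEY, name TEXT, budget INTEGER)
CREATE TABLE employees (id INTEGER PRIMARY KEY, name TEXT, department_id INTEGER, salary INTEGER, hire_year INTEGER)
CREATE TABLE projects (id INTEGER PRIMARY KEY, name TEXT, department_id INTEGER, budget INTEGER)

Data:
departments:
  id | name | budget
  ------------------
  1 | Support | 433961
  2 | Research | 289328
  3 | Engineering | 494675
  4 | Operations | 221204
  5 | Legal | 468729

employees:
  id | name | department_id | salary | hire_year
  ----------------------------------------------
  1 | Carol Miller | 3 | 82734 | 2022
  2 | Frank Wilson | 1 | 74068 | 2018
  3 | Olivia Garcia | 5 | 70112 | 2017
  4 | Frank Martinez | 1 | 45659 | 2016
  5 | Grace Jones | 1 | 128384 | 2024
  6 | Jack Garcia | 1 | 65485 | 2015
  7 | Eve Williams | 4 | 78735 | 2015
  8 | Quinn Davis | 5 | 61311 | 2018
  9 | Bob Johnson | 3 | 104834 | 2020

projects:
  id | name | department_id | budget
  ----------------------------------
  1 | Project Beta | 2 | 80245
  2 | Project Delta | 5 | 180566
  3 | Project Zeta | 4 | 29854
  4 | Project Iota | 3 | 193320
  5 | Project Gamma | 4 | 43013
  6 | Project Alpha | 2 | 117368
SELECT name, salary FROM employees WHERE salary > 53305

Execution result:
name | salary
Carol Miller | 82734
Frank Wilson | 74068
Olivia Garcia | 70112
Grace Jones | 128384
Jack Garcia | 65485
Eve Williams | 78735
Quinn Davis | 61311
Bob Johnson | 104834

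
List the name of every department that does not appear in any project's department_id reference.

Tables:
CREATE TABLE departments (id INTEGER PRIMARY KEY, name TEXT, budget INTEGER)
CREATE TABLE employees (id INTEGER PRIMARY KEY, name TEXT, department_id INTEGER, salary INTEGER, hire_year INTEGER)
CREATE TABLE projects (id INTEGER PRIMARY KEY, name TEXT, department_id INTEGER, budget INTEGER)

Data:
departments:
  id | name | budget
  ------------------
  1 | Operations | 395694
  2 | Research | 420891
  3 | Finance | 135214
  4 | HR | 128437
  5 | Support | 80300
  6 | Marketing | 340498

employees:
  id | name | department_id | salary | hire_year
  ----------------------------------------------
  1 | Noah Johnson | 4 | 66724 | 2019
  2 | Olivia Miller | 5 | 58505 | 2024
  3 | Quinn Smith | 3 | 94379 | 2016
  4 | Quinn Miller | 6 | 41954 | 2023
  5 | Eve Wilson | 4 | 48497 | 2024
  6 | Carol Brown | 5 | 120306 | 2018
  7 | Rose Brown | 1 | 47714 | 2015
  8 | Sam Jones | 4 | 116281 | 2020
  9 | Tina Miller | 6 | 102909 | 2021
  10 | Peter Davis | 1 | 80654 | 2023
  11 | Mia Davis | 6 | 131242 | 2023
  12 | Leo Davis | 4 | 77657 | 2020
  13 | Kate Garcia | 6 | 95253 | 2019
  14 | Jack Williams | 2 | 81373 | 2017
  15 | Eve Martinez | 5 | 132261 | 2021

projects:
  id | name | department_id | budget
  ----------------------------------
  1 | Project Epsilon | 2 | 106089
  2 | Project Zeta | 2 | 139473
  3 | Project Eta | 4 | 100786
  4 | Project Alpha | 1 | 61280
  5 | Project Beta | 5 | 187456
SELECT p.name FROM departments p LEFT JOIN projects c ON c.department_id = p.id WHERE c.id IS NULL

Execution result:
name
Finance
Marketing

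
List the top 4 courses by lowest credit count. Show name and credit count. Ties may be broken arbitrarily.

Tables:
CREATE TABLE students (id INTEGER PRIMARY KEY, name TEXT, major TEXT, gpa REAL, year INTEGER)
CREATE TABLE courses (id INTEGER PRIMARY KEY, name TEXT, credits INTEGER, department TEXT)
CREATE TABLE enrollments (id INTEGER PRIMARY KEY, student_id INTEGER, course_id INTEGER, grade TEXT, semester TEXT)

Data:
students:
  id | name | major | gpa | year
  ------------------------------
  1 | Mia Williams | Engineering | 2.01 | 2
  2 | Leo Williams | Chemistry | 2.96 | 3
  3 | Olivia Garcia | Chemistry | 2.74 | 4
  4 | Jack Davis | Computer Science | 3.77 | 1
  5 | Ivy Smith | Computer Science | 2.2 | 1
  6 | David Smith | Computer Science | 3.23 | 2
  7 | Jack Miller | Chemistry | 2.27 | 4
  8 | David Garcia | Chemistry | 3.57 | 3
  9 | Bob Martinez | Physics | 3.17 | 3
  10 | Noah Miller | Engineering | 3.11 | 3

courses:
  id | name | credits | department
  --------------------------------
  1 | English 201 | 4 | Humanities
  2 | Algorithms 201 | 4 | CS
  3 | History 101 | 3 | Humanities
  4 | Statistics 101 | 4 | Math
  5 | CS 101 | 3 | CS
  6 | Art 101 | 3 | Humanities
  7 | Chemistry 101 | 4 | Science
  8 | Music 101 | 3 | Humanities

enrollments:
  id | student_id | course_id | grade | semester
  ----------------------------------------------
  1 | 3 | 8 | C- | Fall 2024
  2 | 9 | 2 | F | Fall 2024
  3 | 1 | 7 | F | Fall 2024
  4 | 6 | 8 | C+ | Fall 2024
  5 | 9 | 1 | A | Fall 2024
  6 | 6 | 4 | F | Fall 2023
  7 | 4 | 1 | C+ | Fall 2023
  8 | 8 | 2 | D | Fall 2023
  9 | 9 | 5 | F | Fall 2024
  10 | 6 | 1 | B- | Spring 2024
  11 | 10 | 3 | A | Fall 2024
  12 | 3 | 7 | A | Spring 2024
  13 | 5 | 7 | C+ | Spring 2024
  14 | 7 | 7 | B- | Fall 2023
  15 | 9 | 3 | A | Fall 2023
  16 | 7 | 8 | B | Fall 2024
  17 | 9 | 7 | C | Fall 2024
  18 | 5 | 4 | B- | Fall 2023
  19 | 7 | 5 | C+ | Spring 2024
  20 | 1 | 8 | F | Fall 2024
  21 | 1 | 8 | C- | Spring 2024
SELECT name, credits FROM courses ORDER BY credits ASC LIMIT 4

Execution result:
name | credits
History 101 | 3
CS 101 | 3
Art 101 | 3
Music 101 | 3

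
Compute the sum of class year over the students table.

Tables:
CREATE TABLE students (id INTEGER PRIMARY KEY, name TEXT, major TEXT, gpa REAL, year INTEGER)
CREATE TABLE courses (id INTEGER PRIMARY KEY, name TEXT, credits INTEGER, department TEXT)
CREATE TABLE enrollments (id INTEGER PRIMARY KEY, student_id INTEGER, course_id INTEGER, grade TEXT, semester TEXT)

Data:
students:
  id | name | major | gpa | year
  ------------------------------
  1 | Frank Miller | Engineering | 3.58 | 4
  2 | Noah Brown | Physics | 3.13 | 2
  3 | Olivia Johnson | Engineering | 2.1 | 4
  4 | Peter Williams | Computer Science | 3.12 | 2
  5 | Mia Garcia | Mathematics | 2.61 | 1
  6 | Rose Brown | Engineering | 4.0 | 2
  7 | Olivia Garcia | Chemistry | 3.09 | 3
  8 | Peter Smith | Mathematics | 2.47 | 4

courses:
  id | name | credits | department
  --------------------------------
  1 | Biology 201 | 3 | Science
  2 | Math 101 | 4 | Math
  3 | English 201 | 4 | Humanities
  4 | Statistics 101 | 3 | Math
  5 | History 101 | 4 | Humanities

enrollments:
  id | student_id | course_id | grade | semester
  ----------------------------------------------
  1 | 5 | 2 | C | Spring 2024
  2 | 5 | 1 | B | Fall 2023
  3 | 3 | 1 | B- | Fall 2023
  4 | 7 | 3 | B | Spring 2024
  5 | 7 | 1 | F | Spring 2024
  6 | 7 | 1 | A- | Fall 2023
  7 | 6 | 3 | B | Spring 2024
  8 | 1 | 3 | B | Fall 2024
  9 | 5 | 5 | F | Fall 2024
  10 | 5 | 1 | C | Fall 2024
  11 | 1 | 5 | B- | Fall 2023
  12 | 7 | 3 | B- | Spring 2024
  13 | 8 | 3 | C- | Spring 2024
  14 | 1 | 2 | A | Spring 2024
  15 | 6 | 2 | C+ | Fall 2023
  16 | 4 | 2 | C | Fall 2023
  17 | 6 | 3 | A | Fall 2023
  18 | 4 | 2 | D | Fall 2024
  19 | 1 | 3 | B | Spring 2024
SELECT SUM(year) FROM students

Execution result:
22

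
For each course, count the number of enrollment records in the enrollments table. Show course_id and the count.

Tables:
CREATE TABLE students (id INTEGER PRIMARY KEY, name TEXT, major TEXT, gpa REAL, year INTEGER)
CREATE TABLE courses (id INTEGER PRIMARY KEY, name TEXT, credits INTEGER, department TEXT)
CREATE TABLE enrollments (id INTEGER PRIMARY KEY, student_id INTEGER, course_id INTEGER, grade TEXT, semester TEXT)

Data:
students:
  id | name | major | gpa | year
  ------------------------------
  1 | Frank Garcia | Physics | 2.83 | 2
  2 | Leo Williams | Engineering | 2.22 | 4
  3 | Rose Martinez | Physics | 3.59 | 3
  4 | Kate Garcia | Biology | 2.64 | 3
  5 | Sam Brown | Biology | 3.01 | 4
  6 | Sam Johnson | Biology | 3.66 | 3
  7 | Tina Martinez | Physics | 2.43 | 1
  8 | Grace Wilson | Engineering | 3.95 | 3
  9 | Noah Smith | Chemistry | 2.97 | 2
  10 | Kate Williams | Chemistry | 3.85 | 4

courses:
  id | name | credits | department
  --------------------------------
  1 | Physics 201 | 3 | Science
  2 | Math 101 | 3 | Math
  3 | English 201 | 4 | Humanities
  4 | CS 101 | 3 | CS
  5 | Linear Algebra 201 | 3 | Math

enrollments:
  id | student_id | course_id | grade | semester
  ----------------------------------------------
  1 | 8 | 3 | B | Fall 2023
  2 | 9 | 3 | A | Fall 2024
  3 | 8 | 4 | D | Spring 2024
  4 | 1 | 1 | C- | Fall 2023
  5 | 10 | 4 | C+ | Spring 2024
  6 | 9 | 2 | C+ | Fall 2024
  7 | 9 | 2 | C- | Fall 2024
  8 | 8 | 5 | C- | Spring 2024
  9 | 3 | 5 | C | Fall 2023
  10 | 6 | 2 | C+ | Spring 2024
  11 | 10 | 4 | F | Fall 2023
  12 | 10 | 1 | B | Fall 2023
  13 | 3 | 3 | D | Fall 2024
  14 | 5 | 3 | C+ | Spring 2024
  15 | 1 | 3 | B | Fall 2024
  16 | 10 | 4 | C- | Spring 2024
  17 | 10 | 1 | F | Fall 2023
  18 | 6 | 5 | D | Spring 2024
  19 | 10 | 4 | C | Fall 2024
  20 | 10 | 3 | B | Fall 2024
SELECT course_id, COUNT(*) AS enrollment_count FROM enrollments GROUP BY course_id

Execution result:
course_id | enrollment_count
1 | 3
2 | 3
3 | 6
4 | 5
5 | 3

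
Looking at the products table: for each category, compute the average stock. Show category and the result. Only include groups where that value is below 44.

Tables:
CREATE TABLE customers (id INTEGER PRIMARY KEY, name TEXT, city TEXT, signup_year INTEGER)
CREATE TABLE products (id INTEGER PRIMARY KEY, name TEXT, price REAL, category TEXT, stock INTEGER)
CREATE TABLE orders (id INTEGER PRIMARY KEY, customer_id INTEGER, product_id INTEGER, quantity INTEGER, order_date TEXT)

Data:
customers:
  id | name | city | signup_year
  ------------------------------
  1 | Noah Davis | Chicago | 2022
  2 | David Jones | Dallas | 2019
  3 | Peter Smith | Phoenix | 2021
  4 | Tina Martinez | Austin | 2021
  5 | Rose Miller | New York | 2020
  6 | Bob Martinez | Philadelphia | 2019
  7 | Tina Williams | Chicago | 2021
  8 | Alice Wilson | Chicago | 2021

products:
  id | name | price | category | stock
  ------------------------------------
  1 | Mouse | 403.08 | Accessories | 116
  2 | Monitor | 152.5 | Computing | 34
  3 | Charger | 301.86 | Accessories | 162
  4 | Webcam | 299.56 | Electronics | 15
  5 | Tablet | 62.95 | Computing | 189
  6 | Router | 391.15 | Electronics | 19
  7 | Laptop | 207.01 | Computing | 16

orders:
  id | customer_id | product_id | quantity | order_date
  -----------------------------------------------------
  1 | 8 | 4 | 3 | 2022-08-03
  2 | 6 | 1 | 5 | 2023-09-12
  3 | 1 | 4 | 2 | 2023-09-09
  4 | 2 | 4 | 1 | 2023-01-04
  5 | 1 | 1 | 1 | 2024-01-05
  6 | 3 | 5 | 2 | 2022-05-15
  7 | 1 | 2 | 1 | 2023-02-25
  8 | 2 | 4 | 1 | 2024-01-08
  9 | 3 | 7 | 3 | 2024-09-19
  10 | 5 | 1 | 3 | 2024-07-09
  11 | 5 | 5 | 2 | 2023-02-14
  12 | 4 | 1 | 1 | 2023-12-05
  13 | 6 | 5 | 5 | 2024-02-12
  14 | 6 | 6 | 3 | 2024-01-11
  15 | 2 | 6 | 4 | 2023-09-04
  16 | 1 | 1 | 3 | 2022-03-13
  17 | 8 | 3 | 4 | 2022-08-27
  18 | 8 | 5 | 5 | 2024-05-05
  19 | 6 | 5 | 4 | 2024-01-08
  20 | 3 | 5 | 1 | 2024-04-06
SELECT category, AVG(stock) AS avg_stock FROM products GROUP BY category HAVING AVG(stock) < 44

Execution result:
category | avg_stock
Electronics | 17.00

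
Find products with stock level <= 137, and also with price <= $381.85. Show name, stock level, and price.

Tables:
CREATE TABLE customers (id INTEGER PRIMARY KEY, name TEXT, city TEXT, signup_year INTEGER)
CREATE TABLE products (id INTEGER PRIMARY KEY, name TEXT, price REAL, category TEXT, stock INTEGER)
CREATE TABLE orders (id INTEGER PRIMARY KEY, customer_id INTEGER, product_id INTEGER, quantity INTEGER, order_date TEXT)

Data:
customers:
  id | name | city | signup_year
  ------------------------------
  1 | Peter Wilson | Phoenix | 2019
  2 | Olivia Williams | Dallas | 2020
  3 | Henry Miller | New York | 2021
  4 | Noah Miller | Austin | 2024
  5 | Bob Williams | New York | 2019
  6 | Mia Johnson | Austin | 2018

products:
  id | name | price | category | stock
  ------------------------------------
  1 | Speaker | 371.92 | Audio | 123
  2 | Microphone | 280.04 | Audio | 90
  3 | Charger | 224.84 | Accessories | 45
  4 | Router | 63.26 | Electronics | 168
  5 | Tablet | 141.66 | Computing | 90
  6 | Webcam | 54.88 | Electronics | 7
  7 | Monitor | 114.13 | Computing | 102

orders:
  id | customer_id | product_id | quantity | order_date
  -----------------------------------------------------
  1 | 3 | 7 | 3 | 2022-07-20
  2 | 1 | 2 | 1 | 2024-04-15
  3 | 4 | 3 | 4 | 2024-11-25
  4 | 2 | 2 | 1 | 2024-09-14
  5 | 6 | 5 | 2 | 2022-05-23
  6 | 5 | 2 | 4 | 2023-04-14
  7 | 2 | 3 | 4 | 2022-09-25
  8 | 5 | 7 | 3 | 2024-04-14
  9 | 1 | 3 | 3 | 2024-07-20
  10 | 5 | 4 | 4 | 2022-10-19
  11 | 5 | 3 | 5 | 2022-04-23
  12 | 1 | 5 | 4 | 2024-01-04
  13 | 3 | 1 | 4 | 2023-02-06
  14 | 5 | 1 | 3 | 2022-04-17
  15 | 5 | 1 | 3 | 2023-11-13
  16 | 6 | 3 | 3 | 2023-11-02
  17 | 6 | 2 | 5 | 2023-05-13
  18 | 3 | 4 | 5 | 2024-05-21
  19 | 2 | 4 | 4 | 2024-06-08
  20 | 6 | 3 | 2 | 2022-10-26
SELECT name, stock, price FROM products WHERE stock <= 137 AND price <= 381.85

Execution result:
name | stock | price
Speaker | 123 | 371.92
Microphone | 90 | 280.04
Charger | 45 | 224.84
Tablet | 90 | 141.66
Webcam | 7 | 54.88
Monitor | 102 | 114.13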